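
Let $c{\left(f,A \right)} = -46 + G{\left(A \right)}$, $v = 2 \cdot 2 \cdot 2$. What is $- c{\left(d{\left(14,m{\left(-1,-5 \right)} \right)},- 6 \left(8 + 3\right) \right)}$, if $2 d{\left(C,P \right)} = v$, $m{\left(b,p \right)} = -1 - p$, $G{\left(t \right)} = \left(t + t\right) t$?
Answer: $-8666$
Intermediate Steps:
$G{\left(t \right)} = 2 t^{2}$ ($G{\left(t \right)} = 2 t t = 2 t^{2}$)
$v = 8$ ($v = 4 \cdot 2 = 8$)
$d{\left(C,P \right)} = 4$ ($d{\left(C,P \right)} = \frac{1}{2} \cdot 8 = 4$)
$c{\left(f,A \right)} = -46 + 2 A^{2}$
$- c{\left(d{\left(14,m{\left(-1,-5 \right)} \right)},- 6 \left(8 + 3\right) \right)} = - (-46 + 2 \left(- 6 \left(8 + 3\right)\right)^{2}) = - (-46 + 2 \left(\left(-6\right) 11\right)^{2}) = - (-46 + 2 \left(-66\right)^{2}) = - (-46 + 2 \cdot 4356) = - (-46 + 8712) = \left(-1\right) 8666 = -8666$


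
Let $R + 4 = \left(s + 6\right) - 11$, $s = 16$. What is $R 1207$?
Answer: $8449$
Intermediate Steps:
$R = 7$ ($R = -4 + \left(\left(16 + 6\right) - 11\right) = -4 + \left(22 - 11\right) = -4 + 11 = 7$)
$R 1207 = 7 \cdot 1207 = 8449$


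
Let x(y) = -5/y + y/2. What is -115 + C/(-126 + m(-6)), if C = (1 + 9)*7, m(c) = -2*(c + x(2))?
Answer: -12835/111 ≈ -115.63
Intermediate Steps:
x(y) = y/2 - 5/y (x(y) = -5/y + y*(1/2) = -5/y + y/2 = y/2 - 5/y)
m(c) = 3 - 2*c (m(c) = -2*(c + ((1/2)*2 - 5/2)) = -2*(c + (1 - 5*1/2)) = -2*(c + (1 - 5/2)) = -2*(c - 3/2) = -2*(-3/2 + c) = 3 - 2*c)
C = 70 (C = 10*7 = 70)
-115 + C/(-126 + m(-6)) = -115 + 70/(-126 + (3 - 2*(-6))) = -115 + 70/(-126 + (3 + 12)) = -115 + 70/(-126 + 15) = -115 + 70/(-111) = -115 + 70*(-1/111) = -115 - 70/111 = -12835/111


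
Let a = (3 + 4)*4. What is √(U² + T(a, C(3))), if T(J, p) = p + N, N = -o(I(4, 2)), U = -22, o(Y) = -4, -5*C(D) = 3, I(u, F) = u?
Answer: √12185/5 ≈ 22.077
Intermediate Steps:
C(D) = -⅗ (C(D) = -⅕*3 = -⅗)
N = 4 (N = -1*(-4) = 4)
a = 28 (a = 7*4 = 28)
T(J, p) = 4 + p (T(J, p) = p + 4 = 4 + p)
√(U² + T(a, C(3))) = √((-22)² + (4 - ⅗)) = √(484 + 17/5) = √(2437/5) = √12185/5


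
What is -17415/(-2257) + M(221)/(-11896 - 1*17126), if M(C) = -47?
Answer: 505524209/65502654 ≈ 7.7176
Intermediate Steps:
-17415/(-2257) + M(221)/(-11896 - 1*17126) = -17415/(-2257) - 47/(-11896 - 1*17126) = -17415*(-1/2257) - 47/(-11896 - 17126) = 17415/2257 - 47/(-29022) = 17415/2257 - 47*(-1/29022) = 17415/2257 + 47/29022 = 505524209/65502654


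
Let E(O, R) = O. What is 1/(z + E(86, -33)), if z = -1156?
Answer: -1/1070 ≈ -0.00093458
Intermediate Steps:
1/(z + E(86, -33)) = 1/(-1156 + 86) = 1/(-1070) = -1/1070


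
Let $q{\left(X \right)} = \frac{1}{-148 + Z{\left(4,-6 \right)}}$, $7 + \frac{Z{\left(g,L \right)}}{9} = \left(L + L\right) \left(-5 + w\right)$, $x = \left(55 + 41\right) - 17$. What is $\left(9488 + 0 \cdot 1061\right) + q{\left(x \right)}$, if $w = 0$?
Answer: $\frac{3121553}{329} \approx 9488.0$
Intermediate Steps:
$x = 79$ ($x = 96 - 17 = 79$)
$Z{\left(g,L \right)} = -63 - 90 L$ ($Z{\left(g,L \right)} = -63 + 9 \left(L + L\right) \left(-5 + 0\right) = -63 + 9 \cdot 2 L \left(-5\right) = -63 + 9 \left(- 10 L\right) = -63 - 90 L$)
$q{\left(X \right)} = \frac{1}{329}$ ($q{\left(X \right)} = \frac{1}{-148 - -477} = \frac{1}{-148 + \left(-63 + 540\right)} = \frac{1}{-148 + 477} = \frac{1}{329}$)
$\left(9488 + 0 \cdot 1061\right) + q{\left(x \right)} = \left(9488 + 0 \cdot 1061\right) + \frac{1}{329} = \left(9488 + 0\right) + \frac{1}{329} = 9488 + \frac{1}{329} = \frac{3121553}{329}$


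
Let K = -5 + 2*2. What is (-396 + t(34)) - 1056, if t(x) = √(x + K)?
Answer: -1452 + √33 ≈ -1446.3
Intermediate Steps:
K = -1 (K = -5 + 4 = -1)
t(x) = √(-1 + x) (t(x) = √(x - 1) = √(-1 + x))
(-396 + t(34)) - 1056 = (-396 + √(-1 + 34)) - 1056 = (-396 + √33) - 1056 = -1452 + √33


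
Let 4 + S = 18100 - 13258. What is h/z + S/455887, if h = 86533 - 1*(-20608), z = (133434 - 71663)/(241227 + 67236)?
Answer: 15066625391022119/28160595877 ≈ 5.3503e+5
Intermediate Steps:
z = 61771/308463 ≈ 0.20025
S = 4838 (S = -4 + (18100 - 13258) = -4 + 4842 = 4838)
h = 107141 (h = 86533 + 20608 = 107141)
h/z + S/455887 = 107141/(61771/308463) + 4838/455887 = 107141*(308463/61771) + 4838*(1/455887) = 33049034283/61771 + 4838/455887 = 15066625391022119/28160595877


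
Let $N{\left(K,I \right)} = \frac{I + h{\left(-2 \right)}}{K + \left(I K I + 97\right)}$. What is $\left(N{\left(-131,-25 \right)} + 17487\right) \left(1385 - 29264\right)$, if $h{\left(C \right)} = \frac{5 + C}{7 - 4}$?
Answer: $- \frac{4436920258717}{9101} \approx -4.8752 \cdot 10^{8}$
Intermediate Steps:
$h{\left(C \right)} = \frac{5}{3} + \frac{C}{3}$ ($h{\left(C \right)} = \frac{5 + C}{3} = \left(5 + C\right) \frac{1}{3} = \frac{5}{3} + \frac{C}{3}$)
$N{\left(K,I \right)} = \frac{1 + I}{97 + K + K I^{2}}$ ($N{\left(K,I \right)} = \frac{I + \left(\frac{5}{3} + \frac{1}{3} \left(-2\right)\right)}{K + \left(I K I + 97\right)} = \frac{I + \left(\frac{5}{3} - \frac{2}{3}\right)}{K + \left(K I^{2} + 97\right)} = \frac{I + 1}{K + \left(97 + K I^{2}\right)} = \frac{1 + I}{97 + K + K I^{2}}$)
$\left(N{\left(-131,-25 \right)} + 17487\right) \left(1385 - 29264\right) = \left(\frac{1 - 25}{97 - 131 - 131 \left(-25\right)^{2}} + 17487\right) \left(1385 - 29264\right) = \left(\frac{1}{97 - 131 - 81875} \left(-24\right) + 17487\right) \left(-27879\right) = \left(\frac{1}{-81909} \left(-24\right) + 17487\right) \left(-27879\right) = \left(\left(- \frac{1}{81909}\right) \left(-24\right) + 17487\right) \left(-27879\right) = \left(\frac{8}{27303} + 17487\right) \left(-27879\right) = \frac{477447569}{27303} \left(-27879\right) = - \frac{4436920258717}{9101}$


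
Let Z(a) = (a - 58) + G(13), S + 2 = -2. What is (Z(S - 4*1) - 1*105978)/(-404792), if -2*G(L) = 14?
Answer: 106051/404792 ≈ 0.26199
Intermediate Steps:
S = -4 (S = -2 - 2 = -4)
G(L) = -7 (G(L) = -½*14 = -7)
Z(a) = -65 + a (Z(a) = (a - 58) - 7 = (-58 + a) - 7 = -65 + a)
(Z(S - 4*1) - 1*105978)/(-404792) = ((-65 + (-4 - 4*1)) - 1*105978)/(-404792) = ((-65 + (-4 - 4)) - 105978)*(-1/404792) = ((-65 - 8) - 105978)*(-1/404792) = (-73 - 105978)*(-1/404792) = -106051*(-1/404792) = 106051/404792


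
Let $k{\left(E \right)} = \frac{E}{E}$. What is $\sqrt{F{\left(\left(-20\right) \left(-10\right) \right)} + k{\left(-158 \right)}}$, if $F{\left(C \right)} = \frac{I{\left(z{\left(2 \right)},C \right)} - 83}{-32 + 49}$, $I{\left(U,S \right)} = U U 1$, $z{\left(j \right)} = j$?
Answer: $\frac{i \sqrt{1054}}{17} \approx 1.9097 i$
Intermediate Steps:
$I{\left(U,S \right)} = U^{2}$ ($I{\left(U,S \right)} = U^{2} \cdot 1 = U^{2}$)
$F{\left(C \right)} = - \frac{79}{17}$ ($F{\left(C \right)} = \frac{2^{2} - 83}{-32 + 49} = \frac{4 - 83}{17} = \left(-79\right) \frac{1}{17} = - \frac{79}{17}$)
$k{\left(E \right)} = 1$
$\sqrt{F{\left(\left(-20\right) \left(-10\right) \right)} + k{\left(-158 \right)}} = \sqrt{- \frac{79}{17} + 1} = \sqrt{- \frac{62}{17}} = \frac{i \sqrt{1054}}{17}$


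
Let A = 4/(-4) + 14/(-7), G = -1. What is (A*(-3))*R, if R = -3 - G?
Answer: -18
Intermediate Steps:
A = -3 (A = 4*(-¼) + 14*(-⅐) = -1 - 2 = -3)
R = -2 (R = -3 - 1*(-1) = -3 + 1 = -2)
(A*(-3))*R = -3*(-3)*(-2) = 9*(-2) = -18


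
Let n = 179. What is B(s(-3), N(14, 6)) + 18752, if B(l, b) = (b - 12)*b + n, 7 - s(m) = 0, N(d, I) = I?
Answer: 18895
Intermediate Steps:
s(m) = 7 (s(m) = 7 - 1*0 = 7 + 0 = 7)
B(l, b) = 179 + b*(-12 + b) (B(l, b) = (b - 12)*b + 179 = (-12 + b)*b + 179 = b*(-12 + b) + 179 = 179 + b*(-12 + b))
B(s(-3), N(14, 6)) + 18752 = (179 + 6**2 - 12*6) + 18752 = (179 + 36 - 72) + 18752 = 143 + 18752 = 18895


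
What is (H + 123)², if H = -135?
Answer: 144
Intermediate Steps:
(H + 123)² = (-135 + 123)² = (-12)² = 144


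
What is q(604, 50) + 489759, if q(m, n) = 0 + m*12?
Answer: 497007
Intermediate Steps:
q(m, n) = 12*m (q(m, n) = 0 + 12*m = 12*m)
q(604, 50) + 489759 = 12*604 + 489759 = 7248 + 489759 = 497007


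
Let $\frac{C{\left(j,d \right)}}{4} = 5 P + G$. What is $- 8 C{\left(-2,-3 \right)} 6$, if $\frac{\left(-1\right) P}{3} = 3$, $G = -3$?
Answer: $9216$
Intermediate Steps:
$P = -9$ ($P = \left(-3\right) 3 = -9$)
$C{\left(j,d \right)} = -192$ ($C{\left(j,d \right)} = 4 \left(5 \left(-9\right) - 3\right) = 4 \left(-45 - 3\right) = 4 \left(-48\right) = -192$)
$- 8 C{\left(-2,-3 \right)} 6 = \left(-8\right) \left(-192\right) 6 = 1536 \cdot 6 = 9216$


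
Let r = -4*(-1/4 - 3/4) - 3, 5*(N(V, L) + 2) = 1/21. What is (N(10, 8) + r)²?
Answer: 10816/11025 ≈ 0.98104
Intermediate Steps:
N(V, L) = -209/105 (N(V, L) = -2 + (⅕)/21 = -2 + (⅕)*(1/21) = -2 + 1/105 = -209/105)
r = 1 (r = -4*(-1*¼ - 3*¼) - 3 = -4*(-¼ - ¾) - 3 = -4*(-1) - 3 = 4 - 3 = 1)
(N(10, 8) + r)² = (-209/105 + 1)² = (-104/105)² = 10816/11025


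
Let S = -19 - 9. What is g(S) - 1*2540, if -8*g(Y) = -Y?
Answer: -5087/2 ≈ -2543.5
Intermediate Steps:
S = -28
g(Y) = Y/8 (g(Y) = -(-1)*Y/8 = Y/8)
g(S) - 1*2540 = (⅛)*(-28) - 1*2540 = -7/2 - 2540 = -5087/2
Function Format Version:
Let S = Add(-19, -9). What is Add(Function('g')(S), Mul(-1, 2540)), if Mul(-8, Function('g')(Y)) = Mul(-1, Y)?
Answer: Rational(-5087, 2) ≈ -2543.5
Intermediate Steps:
S = -28
Function('g')(Y) = Mul(Rational(1, 8), Y) (Function('g')(Y) = Mul(Rational(-1, 8), Mul(-1, Y)) = Mul(Rational(1, 8), Y))
Add(Function('g')(S), Mul(-1, 2540)) = Add(Mul(Rational(1, 8), -28), Mul(-1, 2540)) = Add(Rational(-7, 2), -2540) = Rational(-5087, 2)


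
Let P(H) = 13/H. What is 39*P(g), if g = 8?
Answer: 507/8 ≈ 63.375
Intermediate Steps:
39*P(g) = 39*(13/8) = 507/8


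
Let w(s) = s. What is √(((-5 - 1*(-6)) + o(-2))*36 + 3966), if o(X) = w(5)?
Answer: √4182 ≈ 64.668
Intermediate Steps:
o(X) = 5
√(((-5 - 1*(-6)) + o(-2))*36 + 3966) = √(((-5 - 1*(-6)) + 5)*36 + 3966) = √(((-5 + 6) + 5)*36 + 3966) = √((1 + 5)*36 + 3966) = √(6*36 + 3966) = √(216 + 3966) = √4182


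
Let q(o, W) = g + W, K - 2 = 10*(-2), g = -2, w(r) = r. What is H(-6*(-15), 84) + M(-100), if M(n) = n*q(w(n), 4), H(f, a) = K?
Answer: -218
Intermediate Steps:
K = -18 (K = 2 + 10*(-2) = 2 - 20 = -18)
H(f, a) = -18
q(o, W) = -2 + W
M(n) = 2*n (M(n) = n*(-2 + 4) = n*2 = 2*n)
H(-6*(-15), 84) + M(-100) = -18 + 2*(-100) = -18 - 200 = -218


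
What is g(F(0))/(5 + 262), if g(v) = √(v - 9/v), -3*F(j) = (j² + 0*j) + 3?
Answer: 2*√2/267 ≈ 0.010593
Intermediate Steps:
F(j) = -1 - j²/3 (F(j) = -((j² + 0*j) + 3)/3 = -((j² + 0) + 3)/3 = -(j² + 3)/3 = -(3 + j²)/3 = -1 - j²/3)
g(F(0))/(5 + 262) = √((-1 - ⅓*0²) - 9/(-1 - ⅓*0²))/(5 + 262) = √((-1 - ⅓*0) - 9/(-1 - ⅓*0))/267 = √((-1 + 0) - 9/(-1 + 0))/267 = √(-1 - 9/(-1))/267 = √(-1 - 9*(-1))/267 = √(-1 + 9)/267 = √8/267 = (2*√2)/267 = 2*√2/267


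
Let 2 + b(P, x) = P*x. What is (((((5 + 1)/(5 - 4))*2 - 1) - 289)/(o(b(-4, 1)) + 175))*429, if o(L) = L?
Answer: -9174/13 ≈ -705.69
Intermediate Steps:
b(P, x) = -2 + P*x
(((((5 + 1)/(5 - 4))*2 - 1) - 289)/(o(b(-4, 1)) + 175))*429 = (((((5 + 1)/(5 - 4))*2 - 1) - 289)/((-2 - 4*1) + 175))*429 = ((((6/1)*2 - 1) - 289)/((-2 - 4) + 175))*429 = ((((6*1)*2 - 1) - 289)/(-6 + 175))*429 = (((6*2 - 1) - 289)/169)*429 = (((12 - 1) - 289)*(1/169))*429 = ((11 - 289)*(1/169))*429 = -278*1/169*429 = -278/169*429 = -9174/13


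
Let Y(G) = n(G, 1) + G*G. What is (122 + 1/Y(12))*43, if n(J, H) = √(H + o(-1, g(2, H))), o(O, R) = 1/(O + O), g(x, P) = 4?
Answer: 217569250/41471 - 43*√2/41471 ≈ 5246.3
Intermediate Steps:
o(O, R) = 1/(2*O)
n(J, H) = √(-½ + H) (n(J, H) = √(H + (½)/(-1)) = √(H + (½)*(-1)) = √(H - ½) = √(-½ + H))
Y(G) = G² + √2/2 (Y(G) = √(-2 + 4*1)/2 + G*G = √(-2 + 4)/2 + G² = √2/2 + G² = G² + √2/2)
(122 + 1/Y(12))*43 = (122 + 1/(12² + √2/2))*43 = (122 + 1/(144 + √2/2))*43 = 5246 + 43/(144 + √2/2)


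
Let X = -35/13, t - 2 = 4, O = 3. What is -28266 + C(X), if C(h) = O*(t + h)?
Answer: -367329/13 ≈ -28256.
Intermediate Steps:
t = 6 (t = 2 + 4 = 6)
X = -35/13 (X = -35*1/13 = -35/13 ≈ -2.6923)
C(h) = 18 + 3*h (C(h) = 3*(6 + h) = 18 + 3*h)
-28266 + C(X) = -28266 + (18 + 3*(-35/13)) = -28266 + (18 - 105/13) = -28266 + 129/13 = -367329/13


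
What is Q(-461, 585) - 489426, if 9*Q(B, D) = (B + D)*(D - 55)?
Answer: -4339114/9 ≈ -4.8212e+5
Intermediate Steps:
Q(B, D) = (-55 + D)*(B + D)/9 (Q(B, D) = ((B + D)*(D - 55))/9 = ((B + D)*(-55 + D))/9 = ((-55 + D)*(B + D))/9 = (-55 + D)*(B + D)/9)
Q(-461, 585) - 489426 = (-55/9*(-461) - 55/9*585 + (1/9)*585**2 + (1/9)*(-461)*585) - 489426 = (25355/9 - 3575 + (1/9)*342225 - 29965) - 489426 = (25355/9 - 3575 + 38025 - 29965) - 489426 = 65720/9 - 489426 = -4339114/9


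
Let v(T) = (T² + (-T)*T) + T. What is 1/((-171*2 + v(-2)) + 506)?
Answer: 1/162 ≈ 0.0061728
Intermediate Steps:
v(T) = T (v(T) = (T² - T²) + T = 0 + T = T)
1/((-171*2 + v(-2)) + 506) = 1/((-171*2 - 2) + 506) = 1/((-19*18 - 2) + 506) = 1/((-342 - 2) + 506) = 1/(-344 + 506) = 1/162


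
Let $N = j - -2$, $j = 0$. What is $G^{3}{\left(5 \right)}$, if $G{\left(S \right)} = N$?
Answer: $8$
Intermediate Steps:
$N = 2$ ($N = 0 - -2 = 0 + 2 = 2$)
$G{\left(S \right)} = 2$
$G^{3}{\left(5 \right)} = 2^{3} = 8$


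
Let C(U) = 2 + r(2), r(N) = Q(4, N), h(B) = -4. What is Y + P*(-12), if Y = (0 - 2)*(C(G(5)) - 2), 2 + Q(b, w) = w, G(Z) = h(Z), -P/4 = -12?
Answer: -576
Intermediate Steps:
P = 48 (P = -4*(-12) = 48)
G(Z) = -4
Q(b, w) = -2 + w
r(N) = -2 + N
C(U) = 2 (C(U) = 2 + (-2 + 2) = 2 + 0 = 2)
Y = 0 (Y = (0 - 2)*(2 - 2) = -2*0 = 0)
Y + P*(-12) = 0 + 48*(-12) = 0 - 576 = -576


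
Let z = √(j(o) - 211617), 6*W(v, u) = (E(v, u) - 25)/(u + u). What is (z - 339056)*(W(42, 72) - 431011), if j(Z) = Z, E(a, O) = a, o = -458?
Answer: 7891390383017/54 - 1861967435*I*√8483/864 ≈ 1.4614e+11 - 1.9849e+8*I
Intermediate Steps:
W(v, u) = (-25 + v)/(12*u) (W(v, u) = ((v - 25)/(u + u))/6 = ((-25 + v)/((2*u)))/6 = ((-25 + v)*(1/(2*u)))/6 = ((-25 + v)/(2*u))/6 = (-25 + v)/(12*u))
z = 5*I*√8483 (z = √(-458 - 211617) = √(-212075) = 5*I*√8483 ≈ 460.52*I)
(z - 339056)*(W(42, 72) - 431011) = (5*I*√8483 - 339056)*((1/12)*(-25 + 42)/72 - 431011) = (-339056 + 5*I*√8483)*((1/12)*(1/72)*17 - 431011) = (-339056 + 5*I*√8483)*(17/864 - 431011) = (-339056 + 5*I*√8483)*(-372393487/864) = 7891390383017/54 - 1861967435*I*√8483/864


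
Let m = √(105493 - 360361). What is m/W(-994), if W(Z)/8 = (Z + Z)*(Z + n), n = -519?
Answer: I*√63717/12031376 ≈ 2.098e-5*I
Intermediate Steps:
W(Z) = 16*Z*(-519 + Z) (W(Z) = 8*((Z + Z)*(Z - 519)) = 8*((2*Z)*(-519 + Z)) = 8*(2*Z*(-519 + Z)) = 16*Z*(-519 + Z))
m = 2*I*√63717 (m = √(-254868) = 2*I*√63717 ≈ 504.84*I)
m/W(-994) = (2*I*√63717)/((16*(-994)*(-519 - 994))) = (2*I*√63717)/((16*(-994)*(-1513))) = (2*I*√63717)/24062752 = (2*I*√63717)*(1/24062752) = I*√63717/12031376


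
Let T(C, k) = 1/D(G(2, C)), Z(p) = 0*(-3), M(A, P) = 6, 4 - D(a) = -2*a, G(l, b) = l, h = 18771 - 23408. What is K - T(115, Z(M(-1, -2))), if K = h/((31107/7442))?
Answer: -276099539/248856 ≈ -1109.5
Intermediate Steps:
h = -4637
D(a) = 4 + 2*a (D(a) = 4 - (-2)*a = 4 + 2*a)
Z(p) = 0
K = -34508554/31107 (K = -4637/(31107/7442) = -4637/(31107*(1/7442)) = -4637/31107/7442 = -4637*7442/31107 = -34508554/31107 ≈ -1109.3)
T(C, k) = 1/8 (T(C, k) = 1/(4 + 2*2) = 1/(4 + 4) = 1/8)
K - T(115, Z(M(-1, -2))) = -34508554/31107 - 1*1/8 = -34508554/31107 - 1/8 = -276099539/248856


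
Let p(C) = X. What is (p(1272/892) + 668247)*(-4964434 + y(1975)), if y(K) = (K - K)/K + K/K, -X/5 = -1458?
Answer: -3353658175521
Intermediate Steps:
X = 7290 (X = -5*(-1458) = 7290)
p(C) = 7290
y(K) = 1 (y(K) = 0/K + 1 = 0 + 1 = 1)
(p(1272/892) + 668247)*(-4964434 + y(1975)) = (7290 + 668247)*(-4964434 + 1) = 675537*(-4964433) = -3353658175521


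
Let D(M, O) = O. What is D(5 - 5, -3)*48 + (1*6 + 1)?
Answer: -137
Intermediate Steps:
D(5 - 5, -3)*48 + (1*6 + 1) = -3*48 + (1*6 + 1) = -144 + (6 + 1) = -144 + 7 = -137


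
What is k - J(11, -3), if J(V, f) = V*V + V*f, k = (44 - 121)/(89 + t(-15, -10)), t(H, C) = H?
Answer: -6589/74 ≈ -89.041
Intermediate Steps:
k = -77/74 (k = (44 - 121)/(89 - 15) = -77/74 ≈ -1.0405)
J(V, f) = V**2 + V*f
k - J(11, -3) = -77/74 - 11*(11 - 3) = -77/74 - 11*8 = -77/74 - 1*88 = -77/74 - 88 = -6589/74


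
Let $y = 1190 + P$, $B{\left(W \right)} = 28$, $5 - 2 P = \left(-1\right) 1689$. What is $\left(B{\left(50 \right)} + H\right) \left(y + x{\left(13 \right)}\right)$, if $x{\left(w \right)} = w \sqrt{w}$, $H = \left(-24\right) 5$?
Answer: $-187404 - 1196 \sqrt{13} \approx -1.9172 \cdot 10^{5}$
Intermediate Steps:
$P = 847$ ($P = \frac{5}{2} - \frac{\left(-1\right) 1689}{2} = \frac{5}{2} - - \frac{1689}{2} = \frac{5}{2} + \frac{1689}{2} = 847$)
$H = -120$
$x{\left(w \right)} = w^{\frac{3}{2}}$
$y = 2037$ ($y = 1190 + 847 = 2037$)
$\left(B{\left(50 \right)} + H\right) \left(y + x{\left(13 \right)}\right) = \left(28 - 120\right) \left(2037 + 13^{\frac{3}{2}}\right) = - 92 \left(2037 + 13 \sqrt{13}\right) = -187404 - 1196 \sqrt{13}$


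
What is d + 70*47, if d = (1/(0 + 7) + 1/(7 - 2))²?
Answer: 4030394/1225 ≈ 3290.1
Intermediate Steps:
d = 144/1225 (d = (1/7 + 1/5)² = (⅐ + ⅕)² = (12/35)² = 144/1225 ≈ 0.11755)
d + 70*47 = 144/1225 + 70*47 = 144/1225 + 3290 = 4030394/1225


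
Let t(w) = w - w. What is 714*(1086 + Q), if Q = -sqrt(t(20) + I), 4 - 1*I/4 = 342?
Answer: 775404 - 18564*I*sqrt(2) ≈ 7.754e+5 - 26253.0*I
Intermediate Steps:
t(w) = 0
I = -1352 (I = 16 - 4*342 = 16 - 1368 = -1352)
Q = -26*I*sqrt(2) (Q = -sqrt(0 - 1352) = -sqrt(-1352) = -26*I*sqrt(2) ≈ -36.77*I)
714*(1086 + Q) = 714*(1086 - 26*I*sqrt(2)) = 775404 - 18564*I*sqrt(2)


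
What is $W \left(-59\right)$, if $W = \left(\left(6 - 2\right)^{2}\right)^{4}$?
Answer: $-3866624$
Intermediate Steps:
$W = 65536$ ($W = \left(4^{2}\right)^{4} = 16^{4} = 65536$)
$W \left(-59\right) = 65536 \left(-59\right) = -3866624$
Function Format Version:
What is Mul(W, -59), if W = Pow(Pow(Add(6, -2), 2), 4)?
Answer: -3866624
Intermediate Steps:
W = 65536 (W = Pow(Pow(4, 2), 4) = Pow(16, 4) = 65536)
Mul(W, -59) = Mul(65536, -59) = -3866624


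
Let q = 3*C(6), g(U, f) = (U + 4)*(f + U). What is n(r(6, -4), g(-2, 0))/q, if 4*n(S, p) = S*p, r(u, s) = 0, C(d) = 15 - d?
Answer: 0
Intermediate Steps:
g(U, f) = (4 + U)*(U + f)
n(S, p) = S*p/4 (n(S, p) = (S*p)/4 = S*p/4)
q = 27 (q = 3*(15 - 1*6) = 3*(15 - 6) = 3*9 = 27)
n(r(6, -4), g(-2, 0))/q = ((1/4)*0*((-2)**2 + 4*(-2) + 4*0 - 2*0))/27 = ((1/4)*0*(4 - 8 + 0 + 0))*(1/27) = ((1/4)*0*(-4))*(1/27) = 0*(1/27) = 0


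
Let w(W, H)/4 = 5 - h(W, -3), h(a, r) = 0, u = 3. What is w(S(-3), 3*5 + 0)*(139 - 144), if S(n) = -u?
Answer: -100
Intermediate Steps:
S(n) = -3 (S(n) = -1*3 = -3)
w(W, H) = 20 (w(W, H) = 4*(5 - 1*0) = 4*(5 + 0) = 4*5 = 20)
w(S(-3), 3*5 + 0)*(139 - 144) = 20*(139 - 144) = 20*(-5) = -100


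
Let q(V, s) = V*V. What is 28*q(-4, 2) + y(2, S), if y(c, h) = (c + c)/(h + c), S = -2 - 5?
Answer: 2236/5 ≈ 447.20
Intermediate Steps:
q(V, s) = V²
S = -7
y(c, h) = 2*c/(c + h) (y(c, h) = (2*c)/(c + h) = 2*c/(c + h))
28*q(-4, 2) + y(2, S) = 28*(-4)² + 2*2/(2 - 7) = 28*16 + 2*2/(-5) = 448 + 2*2*(-⅕) = 448 - ⅘ = 2236/5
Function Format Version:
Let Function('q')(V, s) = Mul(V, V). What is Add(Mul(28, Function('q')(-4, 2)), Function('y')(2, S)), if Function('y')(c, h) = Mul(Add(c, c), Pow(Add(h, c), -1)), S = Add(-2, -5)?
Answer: Rational(2236, 5) ≈ 447.20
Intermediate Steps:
Function('q')(V, s) = Pow(V, 2)
S = -7
Function('y')(c, h) = Mul(2, c, Pow(Add(c, h), -1)) (Function('y')(c, h) = Mul(Mul(2, c), Pow(Add(c, h), -1)) = Mul(2, c, Pow(Add(c, h), -1)))
Add(Mul(28, Function('q')(-4, 2)), Function('y')(2, S)) = Add(Mul(28, Pow(-4, 2)), Mul(2, 2, Pow(Add(2, -7), -1))) = Add(Mul(28, 16), Mul(2, 2, Pow(-5, -1))) = Add(448, Mul(2, 2, Rational(-1, 5))) = Add(448, Rational(-4, 5)) = Rational(2236, 5)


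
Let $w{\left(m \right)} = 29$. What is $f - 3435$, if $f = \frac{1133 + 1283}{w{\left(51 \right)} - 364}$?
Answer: $- \frac{1153141}{335} \approx -3442.2$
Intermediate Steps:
$f = - \frac{2416}{335}$ ($f = \frac{1133 + 1283}{29 - 364} = \frac{2416}{-335} = 2416 \left(- \frac{1}{335}\right) = - \frac{2416}{335} \approx -7.2119$)
$f - 3435 = - \frac{2416}{335} - 3435 = - \frac{1153141}{335}$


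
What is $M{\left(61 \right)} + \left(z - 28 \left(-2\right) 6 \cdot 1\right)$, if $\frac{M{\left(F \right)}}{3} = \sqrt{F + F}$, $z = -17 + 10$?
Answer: $329 + 3 \sqrt{122} \approx 362.14$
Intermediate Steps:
$z = -7$
$M{\left(F \right)} = 3 \sqrt{2} \sqrt{F}$ ($M{\left(F \right)} = 3 \sqrt{F + F} = 3 \sqrt{2 F} = 3 \sqrt{2} \sqrt{F}$)
$M{\left(61 \right)} + \left(z - 28 \left(-2\right) 6 \cdot 1\right) = 3 \sqrt{2} \sqrt{61} - \left(7 + 28 \left(-2\right) 6 \cdot 1\right) = 3 \sqrt{122} - \left(7 + 28 \left(\left(-12\right) 1\right)\right) = 3 \sqrt{122} - -329 = 3 \sqrt{122} + \left(-7 + 336\right) = 3 \sqrt{122} + 329 = 329 + 3 \sqrt{122}$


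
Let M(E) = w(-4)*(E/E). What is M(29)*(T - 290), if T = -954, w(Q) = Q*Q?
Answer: -19904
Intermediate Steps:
w(Q) = Q²
M(E) = 16 (M(E) = (-4)²*(E/E) = 16*1 = 16)
M(29)*(T - 290) = 16*(-954 - 290) = 16*(-1244) = -19904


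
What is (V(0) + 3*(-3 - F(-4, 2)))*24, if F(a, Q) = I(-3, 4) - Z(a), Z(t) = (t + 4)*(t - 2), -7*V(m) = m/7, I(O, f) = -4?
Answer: 72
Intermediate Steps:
V(m) = -m/49 (V(m) = -m/(7*7) = -m/49)
Z(t) = (-2 + t)*(4 + t) (Z(t) = (4 + t)*(-2 + t) = (-2 + t)*(4 + t))
F(a, Q) = 4 - a**2 - 2*a (F(a, Q) = -4 - (-8 + a**2 + 2*a) = -4 + (8 - a**2 - 2*a) = 4 - a**2 - 2*a)
(V(0) + 3*(-3 - F(-4, 2)))*24 = (-1/49*0 + 3*(-3 - (4 - 1*(-4)**2 - 2*(-4))))*24 = (0 + 3*(-3 - (4 - 1*16 + 8)))*24 = (0 + 3*(-3 - (4 - 16 + 8)))*24 = (0 + 3*(-3 - 1*(-4)))*24 = (0 + 3*(-3 + 4))*24 = (0 + 3*1)*24 = (0 + 3)*24 = 3*24 = 72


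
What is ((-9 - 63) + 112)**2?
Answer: 1600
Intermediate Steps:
((-9 - 63) + 112)**2 = (-72 + 112)**2 = 40**2 = 1600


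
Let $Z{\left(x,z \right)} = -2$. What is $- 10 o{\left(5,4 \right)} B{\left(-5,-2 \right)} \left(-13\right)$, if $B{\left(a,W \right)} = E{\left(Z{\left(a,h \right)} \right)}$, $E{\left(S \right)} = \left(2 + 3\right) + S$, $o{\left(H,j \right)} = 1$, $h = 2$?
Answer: $390$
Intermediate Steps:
$E{\left(S \right)} = 5 + S$
$B{\left(a,W \right)} = 3$ ($B{\left(a,W \right)} = 5 - 2 = 3$)
$- 10 o{\left(5,4 \right)} B{\left(-5,-2 \right)} \left(-13\right) = - 10 \cdot 1 \cdot 3 \left(-13\right) = \left(-10\right) 3 \left(-13\right) = \left(-30\right) \left(-13\right) = 390$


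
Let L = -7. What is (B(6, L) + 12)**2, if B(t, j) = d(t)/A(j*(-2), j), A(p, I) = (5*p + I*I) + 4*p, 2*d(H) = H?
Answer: 4422609/30625 ≈ 144.41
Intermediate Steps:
d(H) = H/2
A(p, I) = I**2 + 9*p (A(p, I) = (5*p + I**2) + 4*p = (I**2 + 5*p) + 4*p = I**2 + 9*p)
B(t, j) = t/(2*(j**2 - 18*j)) (B(t, j) = (t/2)/(j**2 + 9*(j*(-2))) = (t/2)/(j**2 + 9*(-2*j)) = (t/2)/(j**2 - 18*j) = t/(2*(j**2 - 18*j)))
(B(6, L) + 12)**2 = ((1/2)*6/(-7*(-18 - 7)) + 12)**2 = ((1/2)*6*(-1/7)/(-25) + 12)**2 = ((1/2)*6*(-1/7)*(-1/25) + 12)**2 = (3/175 + 12)**2 = (2103/175)**2 = 4422609/30625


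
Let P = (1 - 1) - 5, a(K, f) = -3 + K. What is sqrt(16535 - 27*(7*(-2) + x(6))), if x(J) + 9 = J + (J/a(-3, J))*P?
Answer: sqrt(16859) ≈ 129.84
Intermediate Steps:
P = -5 (P = 0 - 5 = -5)
x(J) = -9 + 11*J/6 (x(J) = -9 + (J + (J/(-3 - 3))*(-5)) = -9 + (J + (J/(-6))*(-5)) = -9 + (J + (J*(-1/6))*(-5)) = -9 + (J - J/6*(-5)) = -9 + (J + 5*J/6) = -9 + 11*J/6)
sqrt(16535 - 27*(7*(-2) + x(6))) = sqrt(16535 - 27*(7*(-2) + (-9 + (11/6)*6))) = sqrt(16535 - 27*(-14 + (-9 + 11))) = sqrt(16535 - 27*(-14 + 2)) = sqrt(16535 - 27*(-12)) = sqrt(16535 + 324) = sqrt(16859)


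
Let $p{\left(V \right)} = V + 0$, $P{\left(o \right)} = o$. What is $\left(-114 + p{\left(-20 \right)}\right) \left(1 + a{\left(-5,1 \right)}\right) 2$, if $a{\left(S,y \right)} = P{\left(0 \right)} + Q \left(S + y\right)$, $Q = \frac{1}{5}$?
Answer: $- \frac{268}{5} \approx -53.6$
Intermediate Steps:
$Q = \frac{1}{5} \approx 0.2$
$p{\left(V \right)} = V$
$a{\left(S,y \right)} = \frac{S}{5} + \frac{y}{5}$ ($a{\left(S,y \right)} = 0 + \frac{S + y}{5} = 0 + \left(\frac{S}{5} + \frac{y}{5}\right) = \frac{S}{5} + \frac{y}{5}$)
$\left(-114 + p{\left(-20 \right)}\right) \left(1 + a{\left(-5,1 \right)}\right) 2 = \left(-114 - 20\right) \left(1 + \left(\frac{1}{5} \left(-5\right) + \frac{1}{5} \cdot 1\right)\right) 2 = - 134 \left(1 + \left(-1 + \frac{1}{5}\right)\right) 2 = - 134 \left(1 - \frac{4}{5}\right) 2 = - 134 \cdot \frac{1}{5} \cdot 2 = \left(-134\right) \frac{2}{5} = - \frac{268}{5}$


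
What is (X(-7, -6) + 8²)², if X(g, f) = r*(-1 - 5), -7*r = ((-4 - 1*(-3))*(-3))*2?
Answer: 234256/49 ≈ 4780.7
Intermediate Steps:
r = -6/7 (r = -(-4 - 1*(-3))*(-3)*2/7 = -(-4 + 3)*(-3)*2/7 = -(-1*(-3))*2/7 = -3*2/7 = -⅐*6 = -6/7 ≈ -0.85714)
X(g, f) = 36/7 (X(g, f) = -6*(-1 - 5)/7 = -6/7*(-6) = 36/7)
(X(-7, -6) + 8²)² = (36/7 + 8²)² = (36/7 + 64)² = (484/7)² = 234256/49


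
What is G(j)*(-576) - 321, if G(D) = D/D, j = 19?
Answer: -897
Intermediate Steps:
G(D) = 1
G(j)*(-576) - 321 = 1*(-576) - 321 = -576 - 321 = -897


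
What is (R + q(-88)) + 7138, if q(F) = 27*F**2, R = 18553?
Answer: 234779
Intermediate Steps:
(R + q(-88)) + 7138 = (18553 + 27*(-88)**2) + 7138 = (18553 + 27*7744) + 7138 = (18553 + 209088) + 7138 = 227641 + 7138 = 234779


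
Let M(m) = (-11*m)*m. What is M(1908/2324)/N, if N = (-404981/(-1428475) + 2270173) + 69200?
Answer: -3575214371025/1128039830676470516 ≈ -3.1694e-6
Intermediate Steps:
M(m) = -11*m**2
N = 3341736251156/1428475 (N = (-404981*(-1/1428475) + 2270173) + 69200 = (404981/1428475 + 2270173) + 69200 = 3242885781156/1428475 + 69200 = 3341736251156/1428475 ≈ 2.3394e+6)
M(1908/2324)/N = (-11*(1908/2324)**2)/(3341736251156/1428475) = -11*(1908*(1/2324))**2*(1428475/3341736251156) = -11*(477/581)**2*(1428475/3341736251156) = -11*227529/337561*(1428475/3341736251156) = -2502819/337561*1428475/3341736251156 = -3575214371025/1128039830676470516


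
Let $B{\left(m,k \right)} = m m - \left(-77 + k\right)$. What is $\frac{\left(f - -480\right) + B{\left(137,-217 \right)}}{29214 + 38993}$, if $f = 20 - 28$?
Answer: $\frac{19535}{68207} \approx 0.28641$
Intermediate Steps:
$B{\left(m,k \right)} = 77 + m^{2} - k$ ($B{\left(m,k \right)} = m^{2} - \left(-77 + k\right) = 77 + m^{2} - k$)
$f = -8$ ($f = 20 - 28 = -8$)
$\frac{\left(f - -480\right) + B{\left(137,-217 \right)}}{29214 + 38993} = \frac{\left(-8 - -480\right) + \left(77 + 137^{2} - -217\right)}{29214 + 38993} = \frac{\left(-8 + 480\right) + \left(77 + 18769 + 217\right)}{68207} = \left(472 + 19063\right) \frac{1}{68207} = 19535 \cdot \frac{1}{68207} = \frac{19535}{68207}$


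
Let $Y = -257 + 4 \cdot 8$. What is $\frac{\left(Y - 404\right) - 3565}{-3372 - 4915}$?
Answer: $\frac{4194}{8287} \approx 0.50609$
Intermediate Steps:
$Y = -225$ ($Y = -257 + 32 = -225$)
$\frac{\left(Y - 404\right) - 3565}{-3372 - 4915} = \frac{\left(-225 - 404\right) - 3565}{-3372 - 4915} = \frac{\left(-225 - 404\right) - 3565}{-8287} = \left(-629 - 3565\right) \left(- \frac{1}{8287}\right) = \left(-4194\right) \left(- \frac{1}{8287}\right) = \frac{4194}{8287}$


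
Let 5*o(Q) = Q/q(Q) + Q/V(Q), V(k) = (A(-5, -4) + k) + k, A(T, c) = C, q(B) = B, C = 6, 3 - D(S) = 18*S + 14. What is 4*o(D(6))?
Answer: 351/290 ≈ 1.2103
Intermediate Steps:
D(S) = -11 - 18*S (D(S) = 3 - (18*S + 14) = 3 - (14 + 18*S) = 3 + (-14 - 18*S) = -11 - 18*S)
A(T, c) = 6
V(k) = 6 + 2*k (V(k) = (6 + k) + k = 6 + 2*k)
o(Q) = ⅕ + Q/(5*(6 + 2*Q)) (o(Q) = (Q/Q + Q/(6 + 2*Q))/5 = (1 + Q/(6 + 2*Q))/5 = ⅕ + Q/(5*(6 + 2*Q)))
4*o(D(6)) = 4*(3*(2 + (-11 - 18*6))/(10*(3 + (-11 - 18*6)))) = 4*(3*(2 + (-11 - 108))/(10*(3 + (-11 - 108)))) = 4*(3*(2 - 119)/(10*(3 - 119))) = 4*((3/10)*(-117)/(-116)) = 4*((3/10)*(-1/116)*(-117)) = 4*(351/1160) = 351/290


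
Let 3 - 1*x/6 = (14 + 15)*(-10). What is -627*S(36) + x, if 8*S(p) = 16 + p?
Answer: -4635/2 ≈ -2317.5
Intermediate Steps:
x = 1758 (x = 18 - 6*(14 + 15)*(-10) = 18 - 174*(-10) = 18 - 6*(-290) = 18 + 1740 = 1758)
S(p) = 2 + p/8 (S(p) = (16 + p)/8 = 2 + p/8)
-627*S(36) + x = -627*(2 + (1/8)*36) + 1758 = -627*(2 + 9/2) + 1758 = -627*13/2 + 1758 = -8151/2 + 1758 = -4635/2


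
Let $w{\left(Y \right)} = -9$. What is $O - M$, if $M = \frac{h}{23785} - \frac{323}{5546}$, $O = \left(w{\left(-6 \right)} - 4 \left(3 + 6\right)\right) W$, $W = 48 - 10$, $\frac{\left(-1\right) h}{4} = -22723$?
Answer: $- \frac{226065257577}{131911610} \approx -1713.8$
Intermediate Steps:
$h = 90892$ ($h = \left(-4\right) \left(-22723\right) = 90892$)
$W = 38$
$O = -1710$ ($O = \left(-9 - 4 \left(3 + 6\right)\right) 38 = \left(-9 - 36\right) 38 = \left(-45\right) 38 = -1710$)
$M = \frac{496404477}{131911610}$ ($M = \frac{90892}{23785} - \frac{323}{5546} = \frac{496404477}{131911610} \approx 3.7632$)
$O - M = -1710 - \frac{496404477}{131911610} = - \frac{226065257577}{131911610}$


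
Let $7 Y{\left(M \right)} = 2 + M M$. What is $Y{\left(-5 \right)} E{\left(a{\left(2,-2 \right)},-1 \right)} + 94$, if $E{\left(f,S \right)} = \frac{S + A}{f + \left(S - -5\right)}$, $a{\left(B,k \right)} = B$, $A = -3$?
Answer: $\frac{640}{7} \approx 91.429$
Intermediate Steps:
$E{\left(f,S \right)} = \frac{-3 + S}{5 + S + f}$ ($E{\left(f,S \right)} = \frac{S - 3}{f + \left(S - -5\right)} = \frac{-3 + S}{f + \left(S + 5\right)} = \frac{-3 + S}{f + \left(5 + S\right)} = \frac{-3 + S}{5 + S + f}$)
$Y{\left(M \right)} = \frac{2}{7} + \frac{M^{2}}{7}$ ($Y{\left(M \right)} = \frac{2 + M M}{7} = \frac{2 + M^{2}}{7} = \frac{2}{7} + \frac{M^{2}}{7}$)
$Y{\left(-5 \right)} E{\left(a{\left(2,-2 \right)},-1 \right)} + 94 = \left(\frac{2}{7} + \frac{\left(-5\right)^{2}}{7}\right) \frac{-3 - 1}{5 - 1 + 2} + 94 = \left(\frac{2}{7} + \frac{1}{7} \cdot 25\right) \frac{1}{6} \left(-4\right) + 94 = \left(\frac{2}{7} + \frac{25}{7}\right) \frac{1}{6} \left(-4\right) + 94 = \frac{27}{7} \left(- \frac{2}{3}\right) + 94 = - \frac{18}{7} + 94 = \frac{640}{7}$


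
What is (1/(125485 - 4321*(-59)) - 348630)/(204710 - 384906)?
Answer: 132627219119/68550883104 ≈ 1.9347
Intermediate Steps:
(1/(125485 - 4321*(-59)) - 348630)/(204710 - 384906) = (1/(125485 + 254939) - 348630)/(-180196) = (1/380424 - 348630)*(-1/180196) = -132627219119/380424*(-1/180196) = 132627219119/68550883104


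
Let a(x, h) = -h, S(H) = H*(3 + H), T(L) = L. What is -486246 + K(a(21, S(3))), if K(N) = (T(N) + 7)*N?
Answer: -486048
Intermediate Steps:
K(N) = N*(7 + N) (K(N) = (N + 7)*N = (7 + N)*N = N*(7 + N))
-486246 + K(a(21, S(3))) = -486246 + (-3*(3 + 3))*(7 - 3*(3 + 3)) = -486246 + (-3*6)*(7 - 3*6) = -486246 + (-1*18)*(7 - 1*18) = -486246 - 18*(7 - 18) = -486246 - 18*(-11) = -486246 + 198 = -486048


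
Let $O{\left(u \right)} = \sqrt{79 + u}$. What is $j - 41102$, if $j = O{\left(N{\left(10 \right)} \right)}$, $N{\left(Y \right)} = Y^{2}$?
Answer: $-41102 + \sqrt{179} \approx -41089.0$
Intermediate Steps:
$j = \sqrt{179}$ ($j = \sqrt{79 + 10^{2}} = \sqrt{79 + 100} = \sqrt{179} \approx 13.379$)
$j - 41102 = \sqrt{179} - 41102 = -41102 + \sqrt{179}$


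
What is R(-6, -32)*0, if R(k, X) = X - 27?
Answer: 0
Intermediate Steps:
R(k, X) = -27 + X
R(-6, -32)*0 = (-27 - 32)*0 = -59*0 = 0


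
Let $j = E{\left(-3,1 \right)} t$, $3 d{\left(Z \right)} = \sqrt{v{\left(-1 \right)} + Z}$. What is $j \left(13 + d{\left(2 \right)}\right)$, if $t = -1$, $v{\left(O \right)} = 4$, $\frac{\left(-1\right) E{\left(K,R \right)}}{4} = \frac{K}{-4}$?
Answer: $39 + \sqrt{6} \approx 41.449$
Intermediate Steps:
$E{\left(K,R \right)} = K$ ($E{\left(K,R \right)} = - 4 \frac{K}{-4} = - 4 K \left(- \frac{1}{4}\right) = - 4 \left(- \frac{K}{4}\right) = K$)
$d{\left(Z \right)} = \frac{\sqrt{4 + Z}}{3}$
$j = 3$ ($j = \left(-3\right) \left(-1\right) = 3$)
$j \left(13 + d{\left(2 \right)}\right) = 3 \left(13 + \frac{\sqrt{4 + 2}}{3}\right) = 3 \left(13 + \frac{\sqrt{6}}{3}\right) = 39 + \sqrt{6}$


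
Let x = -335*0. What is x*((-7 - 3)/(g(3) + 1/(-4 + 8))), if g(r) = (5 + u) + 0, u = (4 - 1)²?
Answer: 0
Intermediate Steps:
u = 9 (u = 3² = 9)
g(r) = 14 (g(r) = (5 + 9) + 0 = 14 + 0 = 14)
x = 0
x*((-7 - 3)/(g(3) + 1/(-4 + 8))) = 0*((-7 - 3)/(14 + 1/(-4 + 8))) = 0*(-10/(14 + 1/4)) = 0*(-10/(14 + ¼)) = 0*(-10/57/4) = 0*(-10*4/57) = 0*(-40/57) = 0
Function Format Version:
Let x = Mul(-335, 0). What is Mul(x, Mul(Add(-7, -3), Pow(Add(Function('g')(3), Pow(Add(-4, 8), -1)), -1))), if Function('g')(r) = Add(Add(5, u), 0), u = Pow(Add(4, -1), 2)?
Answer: 0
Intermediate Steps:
u = 9 (u = Pow(3, 2) = 9)
Function('g')(r) = 14 (Function('g')(r) = Add(Add(5, 9), 0) = Add(14, 0) = 14)
x = 0
Mul(x, Mul(Add(-7, -3), Pow(Add(Function('g')(3), Pow(Add(-4, 8), -1)), -1))) = Mul(0, Mul(Add(-7, -3), Pow(Add(14, Pow(Add(-4, 8), -1)), -1))) = Mul(0, Mul(-10, Pow(Add(14, Pow(4, -1)), -1))) = Mul(0, Mul(-10, Pow(Add(14, Rational(1, 4)), -1))) = Mul(0, Mul(-10, Pow(Rational(57, 4), -1))) = Mul(0, Mul(-10, Rational(4, 57))) = Mul(0, Rational(-40, 57)) = 0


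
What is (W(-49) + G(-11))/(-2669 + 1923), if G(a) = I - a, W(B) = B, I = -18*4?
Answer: 55/373 ≈ 0.14745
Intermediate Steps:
I = -72
G(a) = -72 - a
(W(-49) + G(-11))/(-2669 + 1923) = (-49 + (-72 - 1*(-11)))/(-2669 + 1923) = (-49 + (-72 + 11))/(-746) = (-49 - 61)*(-1/746) = -110*(-1/746) = 55/373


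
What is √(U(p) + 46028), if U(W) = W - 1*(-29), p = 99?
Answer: 2*√11539 ≈ 214.84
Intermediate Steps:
U(W) = 29 + W (U(W) = W + 29 = 29 + W)
√(U(p) + 46028) = √((29 + 99) + 46028) = √(128 + 46028) = √46156 = 2*√11539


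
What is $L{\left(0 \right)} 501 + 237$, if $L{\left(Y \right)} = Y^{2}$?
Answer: $237$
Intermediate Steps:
$L{\left(0 \right)} 501 + 237 = 0^{2} \cdot 501 + 237 = 0 \cdot 501 + 237 = 0 + 237 = 237$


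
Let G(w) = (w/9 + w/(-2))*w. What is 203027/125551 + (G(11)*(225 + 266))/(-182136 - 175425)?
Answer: 1358915441873/808058539998 ≈ 1.6817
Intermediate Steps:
G(w) = -7*w²/18 (G(w) = (w*(⅑) + w*(-½))*w = (w/9 - w/2)*w = (-7*w/18)*w = -7*w²/18)
203027/125551 + (G(11)*(225 + 266))/(-182136 - 175425) = 203027/125551 + ((-7/18*11²)*(225 + 266))/(-182136 - 175425) = 203027*(1/125551) + (-7/18*121*491)/(-357561) = 203027/125551 - 847/18*491*(-1/357561) = 203027/125551 - 415877/18*(-1/357561) = 203027/125551 + 415877/6436098 = 1358915441873/808058539998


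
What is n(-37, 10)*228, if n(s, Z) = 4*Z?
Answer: 9120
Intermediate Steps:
n(-37, 10)*228 = (4*10)*228 = 40*228 = 9120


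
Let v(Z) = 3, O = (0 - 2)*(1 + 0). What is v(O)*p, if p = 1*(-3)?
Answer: -9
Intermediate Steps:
O = -2 (O = -2*1 = -2)
p = -3
v(O)*p = 3*(-3) = -9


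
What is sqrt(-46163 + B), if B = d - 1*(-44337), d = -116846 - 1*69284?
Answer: 6*I*sqrt(5221) ≈ 433.54*I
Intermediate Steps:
d = -186130 (d = -116846 - 69284 = -186130)
B = -141793 (B = -186130 - 1*(-44337) = -186130 + 44337 = -141793)
sqrt(-46163 + B) = sqrt(-46163 - 141793) = sqrt(-187956) = 6*I*sqrt(5221)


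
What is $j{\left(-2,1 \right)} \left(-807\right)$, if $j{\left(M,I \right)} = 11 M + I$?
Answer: $16947$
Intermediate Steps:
$j{\left(M,I \right)} = I + 11 M$
$j{\left(-2,1 \right)} \left(-807\right) = \left(1 + 11 \left(-2\right)\right) \left(-807\right) = \left(1 - 22\right) \left(-807\right) = \left(-21\right) \left(-807\right) = 16947$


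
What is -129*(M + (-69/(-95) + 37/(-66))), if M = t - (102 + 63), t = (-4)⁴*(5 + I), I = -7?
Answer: 182481293/2090 ≈ 87312.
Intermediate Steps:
t = -512 (t = (-4)⁴*(5 - 7) = 256*(-2) = -512)
M = -677 (M = -512 - (102 + 63) = -512 - 1*165 = -512 - 165 = -677)
-129*(M + (-69/(-95) + 37/(-66))) = -129*(-677 + (-69/(-95) + 37/(-66))) = -129*(-677 + (-69*(-1/95) + 37*(-1/66))) = -129*(-677 + (69/95 - 37/66)) = -129*(-677 + 1039/6270) = -129*(-4243751/6270) = 182481293/2090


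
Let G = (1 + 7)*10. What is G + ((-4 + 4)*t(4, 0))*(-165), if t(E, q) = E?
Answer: 80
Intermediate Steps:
G = 80 (G = 8*10 = 80)
G + ((-4 + 4)*t(4, 0))*(-165) = 80 + ((-4 + 4)*4)*(-165) = 80 + (0*4)*(-165) = 80 + 0*(-165) = 80 + 0 = 80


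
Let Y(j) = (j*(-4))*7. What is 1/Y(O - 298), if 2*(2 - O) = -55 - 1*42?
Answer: 1/6930 ≈ 0.00014430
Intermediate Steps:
O = 101/2 (O = 2 - (-55 - 1*42)/2 = 2 - (-55 - 42)/2 = 2 - 1/2*(-97) = 2 + 97/2 = 101/2 ≈ 50.500)
Y(j) = -28*j (Y(j) = -4*j*7 = -28*j)
1/Y(O - 298) = 1/(-28*(101/2 - 298)) = 1/(-28*(-495/2)) = 1/6930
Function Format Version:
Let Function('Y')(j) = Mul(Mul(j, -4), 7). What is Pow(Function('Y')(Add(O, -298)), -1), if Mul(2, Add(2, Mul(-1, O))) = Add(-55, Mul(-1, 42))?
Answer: Rational(1, 6930) ≈ 0.00014430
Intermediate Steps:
O = Rational(101, 2) (O = Add(2, Mul(Rational(-1, 2), Add(-55, Mul(-1, 42)))) = Add(2, Mul(Rational(-1, 2), Add(-55, -42))) = Add(2, Mul(Rational(-1, 2), -97)) = Add(2, Rational(97, 2)) = Rational(101, 2) ≈ 50.500)
Function('Y')(j) = Mul(-28, j) (Function('Y')(j) = Mul(Mul(-4, j), 7) = Mul(-28, j))
Pow(Function('Y')(Add(O, -298)), -1) = Pow(Mul(-28, Add(Rational(101, 2), -298)), -1) = Pow(Mul(-28, Rational(-495, 2)), -1) = Pow(6930, -1) = Rational(1, 6930)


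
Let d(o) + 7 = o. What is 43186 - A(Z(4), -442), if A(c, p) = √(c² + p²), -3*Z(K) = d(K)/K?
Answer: 43186 - 5*√125033/4 ≈ 42744.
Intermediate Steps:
d(o) = -7 + o
Z(K) = -(-7 + K)/(3*K)
43186 - A(Z(4), -442) = 43186 - √(((⅓)*(7 - 1*4)/4)² + (-442)²) = 43186 - √(((⅓)*(¼)*(7 - 4))² + 195364) = 43186 - √(((⅓)*(¼)*3)² + 195364) = 43186 - √((¼)² + 195364) = 43186 - √(1/16 + 195364) = 43186 - √(3125825/16) = 43186 - 5*√125033/4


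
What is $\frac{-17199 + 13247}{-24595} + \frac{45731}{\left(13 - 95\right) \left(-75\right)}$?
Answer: $\frac{229811749}{30251850} \approx 7.5966$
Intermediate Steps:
$\frac{-17199 + 13247}{-24595} + \frac{45731}{\left(13 - 95\right) \left(-75\right)} = \left(-3952\right) \left(- \frac{1}{24595}\right) + \frac{45731}{\left(-82\right) \left(-75\right)} = \frac{3952}{24595} + \frac{45731}{6150} = \frac{229811749}{30251850}$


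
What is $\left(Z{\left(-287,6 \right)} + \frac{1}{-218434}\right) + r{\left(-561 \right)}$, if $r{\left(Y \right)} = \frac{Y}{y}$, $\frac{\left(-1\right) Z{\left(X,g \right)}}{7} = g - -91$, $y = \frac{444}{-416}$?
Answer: $- \frac{1239612987}{8082058} \approx -153.38$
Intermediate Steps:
$y = - \frac{111}{104}$ ($y = 444 \left(- \frac{1}{416}\right) = - \frac{111}{104} \approx -1.0673$)
$Z{\left(X,g \right)} = -637 - 7 g$ ($Z{\left(X,g \right)} = - 7 \left(g - -91\right) = - 7 \left(g + 91\right) = - 7 \left(91 + g\right) = -637 - 7 g$)
$r{\left(Y \right)} = - \frac{104 Y}{111}$ ($r{\left(Y \right)} = \frac{Y}{- \frac{111}{104}} = Y \left(- \frac{104}{111}\right) = - \frac{104 Y}{111}$)
$\left(Z{\left(-287,6 \right)} + \frac{1}{-218434}\right) + r{\left(-561 \right)} = \left(\left(-637 - 42\right) + \frac{1}{-218434}\right) - - \frac{19448}{37} = \left(\left(-637 - 42\right) - \frac{1}{218434}\right) + \frac{19448}{37} = \left(-679 - \frac{1}{218434}\right) + \frac{19448}{37} = - \frac{148316687}{218434} + \frac{19448}{37} = - \frac{1239612987}{8082058}$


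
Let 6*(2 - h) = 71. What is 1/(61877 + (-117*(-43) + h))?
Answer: 6/401389 ≈ 1.4948e-5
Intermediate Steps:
h = -59/6 (h = 2 - 1/6*71 = 2 - 71/6 = -59/6 ≈ -9.8333)
1/(61877 + (-117*(-43) + h)) = 1/(61877 + (-117*(-43) - 59/6)) = 1/(61877 + (5031 - 59/6)) = 1/(61877 + 30127/6) = 1/(401389/6) = 6/401389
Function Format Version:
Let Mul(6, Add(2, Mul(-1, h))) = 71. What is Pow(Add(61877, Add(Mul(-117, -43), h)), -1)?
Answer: Rational(6, 401389) ≈ 1.4948e-5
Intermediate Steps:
h = Rational(-59, 6) (h = Add(2, Mul(Rational(-1, 6), 71)) = Add(2, Rational(-71, 6)) = Rational(-59, 6) ≈ -9.8333)
Pow(Add(61877, Add(Mul(-117, -43), h)), -1) = Pow(Add(61877, Add(Mul(-117, -43), Rational(-59, 6))), -1) = Pow(Add(61877, Add(5031, Rational(-59, 6))), -1) = Pow(Add(61877, Rational(30127, 6)), -1) = Pow(Rational(401389, 6), -1) = Rational(6, 401389)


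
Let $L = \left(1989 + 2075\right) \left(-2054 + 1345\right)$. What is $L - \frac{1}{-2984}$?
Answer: $- \frac{8598025983}{2984} \approx -2.8814 \cdot 10^{6}$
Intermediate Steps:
$L = -2881376$ ($L = 4064 \left(-709\right) = -2881376$)
$L - \frac{1}{-2984} = -2881376 - \frac{1}{-2984} = -2881376 - - \frac{1}{2984} = -2881376 + \frac{1}{2984} = - \frac{8598025983}{2984}$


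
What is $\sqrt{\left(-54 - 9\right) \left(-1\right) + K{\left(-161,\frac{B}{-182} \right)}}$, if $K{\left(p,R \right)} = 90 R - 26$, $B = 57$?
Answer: $\frac{\sqrt{72982}}{91} \approx 2.9687$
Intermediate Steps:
$K{\left(p,R \right)} = -26 + 90 R$
$\sqrt{\left(-54 - 9\right) \left(-1\right) + K{\left(-161,\frac{B}{-182} \right)}} = \sqrt{\left(-54 - 9\right) \left(-1\right) + \left(-26 + 90 \frac{57}{-182}\right)} = \sqrt{\left(-63\right) \left(-1\right) + \left(-26 + 90 \cdot 57 \left(- \frac{1}{182}\right)\right)} = \sqrt{63 + \left(-26 + 90 \left(- \frac{57}{182}\right)\right)} = \sqrt{63 - \frac{4931}{91}} = \sqrt{\frac{802}{91}} = \frac{\sqrt{72982}}{91}$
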